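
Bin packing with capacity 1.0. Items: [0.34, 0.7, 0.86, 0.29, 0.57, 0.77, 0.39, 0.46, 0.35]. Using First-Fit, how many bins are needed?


Place items sequentially using First-Fit:
  Item 0.34 -> new Bin 1
  Item 0.7 -> new Bin 2
  Item 0.86 -> new Bin 3
  Item 0.29 -> Bin 1 (now 0.63)
  Item 0.57 -> new Bin 4
  Item 0.77 -> new Bin 5
  Item 0.39 -> Bin 4 (now 0.96)
  Item 0.46 -> new Bin 6
  Item 0.35 -> Bin 1 (now 0.98)
Total bins used = 6

6


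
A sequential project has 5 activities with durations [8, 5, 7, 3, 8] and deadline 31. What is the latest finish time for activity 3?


LF(activity 3) = deadline - sum of successor durations
Successors: activities 4 through 5 with durations [3, 8]
Sum of successor durations = 11
LF = 31 - 11 = 20

20


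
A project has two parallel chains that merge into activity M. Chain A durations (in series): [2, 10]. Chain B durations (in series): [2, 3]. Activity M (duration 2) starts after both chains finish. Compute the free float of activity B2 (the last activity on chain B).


ES(B2) = sum of predecessors on chain B = 2
EF(B2) = ES + duration = 2 + 3 = 5
Successor of B2 is M. ES(M) = max(sum(A), sum(B)) = max(12, 5) = 12
Free float = ES(successor) - EF(current) = 12 - 5 = 7

7


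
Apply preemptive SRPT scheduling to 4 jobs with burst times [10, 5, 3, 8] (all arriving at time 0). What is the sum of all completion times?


Since all jobs arrive at t=0, SRPT equals SPT ordering.
SPT order: [3, 5, 8, 10]
Completion times:
  Job 1: p=3, C=3
  Job 2: p=5, C=8
  Job 3: p=8, C=16
  Job 4: p=10, C=26
Total completion time = 3 + 8 + 16 + 26 = 53

53


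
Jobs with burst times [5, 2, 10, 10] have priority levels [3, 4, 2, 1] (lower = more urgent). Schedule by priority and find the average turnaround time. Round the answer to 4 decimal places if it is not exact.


Sort by priority (ascending = highest first):
Order: [(1, 10), (2, 10), (3, 5), (4, 2)]
Completion times:
  Priority 1, burst=10, C=10
  Priority 2, burst=10, C=20
  Priority 3, burst=5, C=25
  Priority 4, burst=2, C=27
Average turnaround = 82/4 = 20.5

20.5


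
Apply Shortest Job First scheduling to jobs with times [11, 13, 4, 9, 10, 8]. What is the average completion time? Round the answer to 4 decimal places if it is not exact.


SJF order (ascending): [4, 8, 9, 10, 11, 13]
Completion times:
  Job 1: burst=4, C=4
  Job 2: burst=8, C=12
  Job 3: burst=9, C=21
  Job 4: burst=10, C=31
  Job 5: burst=11, C=42
  Job 6: burst=13, C=55
Average completion = 165/6 = 27.5

27.5


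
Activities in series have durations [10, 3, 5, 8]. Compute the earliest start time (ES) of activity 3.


Activity 3 starts after activities 1 through 2 complete.
Predecessor durations: [10, 3]
ES = 10 + 3 = 13

13


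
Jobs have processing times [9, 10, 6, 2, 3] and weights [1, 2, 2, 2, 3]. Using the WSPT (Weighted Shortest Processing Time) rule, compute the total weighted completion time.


Compute p/w ratios and sort ascending (WSPT): [(2, 2), (3, 3), (6, 2), (10, 2), (9, 1)]
Compute weighted completion times:
  Job (p=2,w=2): C=2, w*C=2*2=4
  Job (p=3,w=3): C=5, w*C=3*5=15
  Job (p=6,w=2): C=11, w*C=2*11=22
  Job (p=10,w=2): C=21, w*C=2*21=42
  Job (p=9,w=1): C=30, w*C=1*30=30
Total weighted completion time = 113

113


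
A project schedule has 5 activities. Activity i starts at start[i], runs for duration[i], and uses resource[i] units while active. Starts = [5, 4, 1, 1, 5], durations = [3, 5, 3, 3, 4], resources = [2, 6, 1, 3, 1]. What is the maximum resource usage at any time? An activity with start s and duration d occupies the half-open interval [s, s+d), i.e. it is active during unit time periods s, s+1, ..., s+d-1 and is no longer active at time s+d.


Each activity i is active on [start_i, start_i + duration_i).
Compute total resource usage per time slot:
  t=0: active resources = [], total = 0
  t=1: active resources = [1, 3], total = 4
  t=2: active resources = [1, 3], total = 4
  t=3: active resources = [1, 3], total = 4
  t=4: active resources = [6], total = 6
  t=5: active resources = [2, 6, 1], total = 9
  t=6: active resources = [2, 6, 1], total = 9
  t=7: active resources = [2, 6, 1], total = 9
  t=8: active resources = [6, 1], total = 7
Peak resource demand = 9

9


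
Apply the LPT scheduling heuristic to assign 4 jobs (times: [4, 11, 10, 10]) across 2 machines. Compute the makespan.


Sort jobs in decreasing order (LPT): [11, 10, 10, 4]
Assign each job to the least loaded machine:
  Machine 1: jobs [11, 4], load = 15
  Machine 2: jobs [10, 10], load = 20
Makespan = max load = 20

20


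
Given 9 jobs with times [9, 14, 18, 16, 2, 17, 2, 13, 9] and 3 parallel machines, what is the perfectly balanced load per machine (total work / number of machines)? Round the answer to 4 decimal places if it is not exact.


Total processing time = 9 + 14 + 18 + 16 + 2 + 17 + 2 + 13 + 9 = 100
Number of machines = 3
Ideal balanced load = 100 / 3 = 33.3333

33.3333


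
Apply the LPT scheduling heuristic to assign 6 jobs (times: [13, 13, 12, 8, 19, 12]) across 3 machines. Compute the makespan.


Sort jobs in decreasing order (LPT): [19, 13, 13, 12, 12, 8]
Assign each job to the least loaded machine:
  Machine 1: jobs [19, 8], load = 27
  Machine 2: jobs [13, 12], load = 25
  Machine 3: jobs [13, 12], load = 25
Makespan = max load = 27

27


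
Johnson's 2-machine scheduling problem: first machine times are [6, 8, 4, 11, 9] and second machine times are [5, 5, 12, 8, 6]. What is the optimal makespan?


Apply Johnson's rule:
  Group 1 (a <= b): [(3, 4, 12)]
  Group 2 (a > b): [(4, 11, 8), (5, 9, 6), (1, 6, 5), (2, 8, 5)]
Optimal job order: [3, 4, 5, 1, 2]
Schedule:
  Job 3: M1 done at 4, M2 done at 16
  Job 4: M1 done at 15, M2 done at 24
  Job 5: M1 done at 24, M2 done at 30
  Job 1: M1 done at 30, M2 done at 35
  Job 2: M1 done at 38, M2 done at 43
Makespan = 43

43


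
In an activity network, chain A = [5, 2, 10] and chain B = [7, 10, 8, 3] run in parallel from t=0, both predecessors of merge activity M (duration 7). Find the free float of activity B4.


ES(B4) = sum of predecessors on chain B = 25
EF(B4) = ES + duration = 25 + 3 = 28
Successor of B4 is M. ES(M) = max(sum(A), sum(B)) = max(17, 28) = 28
Free float = ES(successor) - EF(current) = 28 - 28 = 0

0


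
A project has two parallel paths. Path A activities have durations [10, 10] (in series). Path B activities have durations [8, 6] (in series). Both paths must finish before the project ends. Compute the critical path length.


Path A total = 10 + 10 = 20
Path B total = 8 + 6 = 14
Critical path = longest path = max(20, 14) = 20

20


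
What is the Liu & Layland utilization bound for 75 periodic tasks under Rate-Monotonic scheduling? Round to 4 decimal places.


Compute 2^(1/75) = 1.0092848012
Subtract 1: 1.0092848012 - 1 = 0.0092848012
Multiply by n: 75 * 0.0092848012 = 0.6963600900
Round to 4 dp: 0.6964

0.6964


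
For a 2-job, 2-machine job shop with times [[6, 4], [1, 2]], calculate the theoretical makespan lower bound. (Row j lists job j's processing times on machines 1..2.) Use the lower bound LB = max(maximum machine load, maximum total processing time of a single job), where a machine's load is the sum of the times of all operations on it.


Machine loads:
  Machine 1: 6 + 1 = 7
  Machine 2: 4 + 2 = 6
Max machine load = 7
Job totals:
  Job 1: 10
  Job 2: 3
Max job total = 10
Lower bound = max(7, 10) = 10

10


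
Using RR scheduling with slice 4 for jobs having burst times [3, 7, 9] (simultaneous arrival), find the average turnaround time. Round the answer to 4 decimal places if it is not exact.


Time quantum = 4
Execution trace:
  J1 runs 3 units, time = 3
  J2 runs 4 units, time = 7
  J3 runs 4 units, time = 11
  J2 runs 3 units, time = 14
  J3 runs 4 units, time = 18
  J3 runs 1 units, time = 19
Finish times: [3, 14, 19]
Average turnaround = 36/3 = 12.0

12.0


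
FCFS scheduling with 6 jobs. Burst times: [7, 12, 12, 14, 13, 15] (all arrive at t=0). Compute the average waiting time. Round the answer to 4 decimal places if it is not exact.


FCFS order (as given): [7, 12, 12, 14, 13, 15]
Waiting times:
  Job 1: wait = 0
  Job 2: wait = 7
  Job 3: wait = 19
  Job 4: wait = 31
  Job 5: wait = 45
  Job 6: wait = 58
Sum of waiting times = 160
Average waiting time = 160/6 = 26.6667

26.6667


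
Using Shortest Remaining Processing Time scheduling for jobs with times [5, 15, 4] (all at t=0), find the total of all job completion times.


Since all jobs arrive at t=0, SRPT equals SPT ordering.
SPT order: [4, 5, 15]
Completion times:
  Job 1: p=4, C=4
  Job 2: p=5, C=9
  Job 3: p=15, C=24
Total completion time = 4 + 9 + 24 = 37

37


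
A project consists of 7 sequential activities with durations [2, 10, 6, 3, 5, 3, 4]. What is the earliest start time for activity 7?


Activity 7 starts after activities 1 through 6 complete.
Predecessor durations: [2, 10, 6, 3, 5, 3]
ES = 2 + 10 + 6 + 3 + 5 + 3 = 29

29


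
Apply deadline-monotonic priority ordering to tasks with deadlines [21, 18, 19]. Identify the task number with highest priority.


Sort tasks by relative deadline (ascending):
  Task 2: deadline = 18
  Task 3: deadline = 19
  Task 1: deadline = 21
Priority order (highest first): [2, 3, 1]
Highest priority task = 2

2


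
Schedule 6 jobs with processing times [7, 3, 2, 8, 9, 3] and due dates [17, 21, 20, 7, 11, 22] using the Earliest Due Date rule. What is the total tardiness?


Sort by due date (EDD order): [(8, 7), (9, 11), (7, 17), (2, 20), (3, 21), (3, 22)]
Compute completion times and tardiness:
  Job 1: p=8, d=7, C=8, tardiness=max(0,8-7)=1
  Job 2: p=9, d=11, C=17, tardiness=max(0,17-11)=6
  Job 3: p=7, d=17, C=24, tardiness=max(0,24-17)=7
  Job 4: p=2, d=20, C=26, tardiness=max(0,26-20)=6
  Job 5: p=3, d=21, C=29, tardiness=max(0,29-21)=8
  Job 6: p=3, d=22, C=32, tardiness=max(0,32-22)=10
Total tardiness = 38

38


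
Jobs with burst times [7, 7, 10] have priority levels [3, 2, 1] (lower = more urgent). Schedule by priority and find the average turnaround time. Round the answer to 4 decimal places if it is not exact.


Sort by priority (ascending = highest first):
Order: [(1, 10), (2, 7), (3, 7)]
Completion times:
  Priority 1, burst=10, C=10
  Priority 2, burst=7, C=17
  Priority 3, burst=7, C=24
Average turnaround = 51/3 = 17.0

17.0


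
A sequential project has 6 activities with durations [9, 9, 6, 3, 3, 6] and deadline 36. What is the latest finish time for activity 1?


LF(activity 1) = deadline - sum of successor durations
Successors: activities 2 through 6 with durations [9, 6, 3, 3, 6]
Sum of successor durations = 27
LF = 36 - 27 = 9

9


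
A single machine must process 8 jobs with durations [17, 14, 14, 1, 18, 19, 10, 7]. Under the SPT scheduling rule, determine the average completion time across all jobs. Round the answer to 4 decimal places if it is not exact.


Sort jobs by processing time (SPT order): [1, 7, 10, 14, 14, 17, 18, 19]
Compute completion times sequentially:
  Job 1: processing = 1, completes at 1
  Job 2: processing = 7, completes at 8
  Job 3: processing = 10, completes at 18
  Job 4: processing = 14, completes at 32
  Job 5: processing = 14, completes at 46
  Job 6: processing = 17, completes at 63
  Job 7: processing = 18, completes at 81
  Job 8: processing = 19, completes at 100
Sum of completion times = 349
Average completion time = 349/8 = 43.625

43.625


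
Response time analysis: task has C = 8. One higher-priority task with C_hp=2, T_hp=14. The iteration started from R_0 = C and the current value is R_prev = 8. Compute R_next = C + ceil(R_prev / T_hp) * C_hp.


R_next = C + ceil(R_prev / T_hp) * C_hp
ceil(8 / 14) = ceil(0.5714) = 1
Interference = 1 * 2 = 2
R_next = 8 + 2 = 10

10


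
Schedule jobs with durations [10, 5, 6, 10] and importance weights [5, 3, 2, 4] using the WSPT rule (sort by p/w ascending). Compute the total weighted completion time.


Compute p/w ratios and sort ascending (WSPT): [(5, 3), (10, 5), (10, 4), (6, 2)]
Compute weighted completion times:
  Job (p=5,w=3): C=5, w*C=3*5=15
  Job (p=10,w=5): C=15, w*C=5*15=75
  Job (p=10,w=4): C=25, w*C=4*25=100
  Job (p=6,w=2): C=31, w*C=2*31=62
Total weighted completion time = 252

252


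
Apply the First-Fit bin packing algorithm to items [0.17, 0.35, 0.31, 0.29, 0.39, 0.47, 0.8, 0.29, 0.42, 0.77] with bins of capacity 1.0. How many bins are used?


Place items sequentially using First-Fit:
  Item 0.17 -> new Bin 1
  Item 0.35 -> Bin 1 (now 0.52)
  Item 0.31 -> Bin 1 (now 0.83)
  Item 0.29 -> new Bin 2
  Item 0.39 -> Bin 2 (now 0.68)
  Item 0.47 -> new Bin 3
  Item 0.8 -> new Bin 4
  Item 0.29 -> Bin 2 (now 0.97)
  Item 0.42 -> Bin 3 (now 0.89)
  Item 0.77 -> new Bin 5
Total bins used = 5

5


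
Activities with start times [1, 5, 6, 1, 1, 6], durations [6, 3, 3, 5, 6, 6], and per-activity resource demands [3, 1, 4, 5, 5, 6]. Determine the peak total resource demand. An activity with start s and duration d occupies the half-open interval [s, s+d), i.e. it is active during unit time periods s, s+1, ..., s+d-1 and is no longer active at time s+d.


Each activity i is active on [start_i, start_i + duration_i).
Compute total resource usage per time slot:
  t=0: active resources = [], total = 0
  t=1: active resources = [3, 5, 5], total = 13
  t=2: active resources = [3, 5, 5], total = 13
  t=3: active resources = [3, 5, 5], total = 13
  t=4: active resources = [3, 5, 5], total = 13
  t=5: active resources = [3, 1, 5, 5], total = 14
  t=6: active resources = [3, 1, 4, 5, 6], total = 19
  t=7: active resources = [1, 4, 6], total = 11
  t=8: active resources = [4, 6], total = 10
  t=9: active resources = [6], total = 6
  t=10: active resources = [6], total = 6
  t=11: active resources = [6], total = 6
Peak resource demand = 19

19


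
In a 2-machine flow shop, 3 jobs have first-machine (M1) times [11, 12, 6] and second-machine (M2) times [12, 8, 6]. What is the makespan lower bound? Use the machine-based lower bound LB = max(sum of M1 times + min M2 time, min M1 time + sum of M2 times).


LB1 = sum(M1 times) + min(M2 times) = 29 + 6 = 35
LB2 = min(M1 times) + sum(M2 times) = 6 + 26 = 32
Lower bound = max(LB1, LB2) = max(35, 32) = 35

35


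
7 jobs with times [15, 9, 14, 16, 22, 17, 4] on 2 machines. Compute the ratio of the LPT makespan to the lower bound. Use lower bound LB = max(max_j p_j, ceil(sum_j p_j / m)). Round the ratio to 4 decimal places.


LPT order: [22, 17, 16, 15, 14, 9, 4]
Machine loads after assignment: [50, 47]
LPT makespan = 50
Lower bound = max(max_job, ceil(total/2)) = max(22, 49) = 49
Ratio = 50 / 49 = 1.0204

1.0204


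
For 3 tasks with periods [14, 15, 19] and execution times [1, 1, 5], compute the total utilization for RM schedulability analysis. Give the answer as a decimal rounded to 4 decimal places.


Compute individual utilizations (exact fractions):
  Task 1: C/T = 1/14 (approx. 0.0714)
  Task 2: C/T = 1/15 (approx. 0.0667)
  Task 3: C/T = 5/19 (approx. 0.2632)
Total utilization U = 1/14 + 1/15 + 5/19 = 1601/3990
Rounded to 4 decimal places: U = 0.4013
RM (Liu & Layland) bound for 3 tasks = 0.779763; compare with U = 1601/3990 (approx. 0.401253)
U <= bound, so schedulable by RM sufficient condition.

0.4013


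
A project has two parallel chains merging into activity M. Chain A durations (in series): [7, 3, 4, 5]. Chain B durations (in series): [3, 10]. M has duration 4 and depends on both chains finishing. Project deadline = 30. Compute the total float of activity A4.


Forward pass: ES(A4) = sum of predecessors on chain A = 14
EF = ES + duration = 14 + 5 = 19
Backward pass: LF(M) = deadline = 30; LS(M) = 30 - 4 = 26
LF(A4) = LS(M) - sum(successors on chain A) = 26 - 0 = 26
LS = LF - duration = 26 - 5 = 21
Total float = LS - ES = 21 - 14 = 7

7


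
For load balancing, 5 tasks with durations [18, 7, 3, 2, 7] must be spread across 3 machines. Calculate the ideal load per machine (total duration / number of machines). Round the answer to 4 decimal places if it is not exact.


Total processing time = 18 + 7 + 3 + 2 + 7 = 37
Number of machines = 3
Ideal balanced load = 37 / 3 = 12.3333

12.3333


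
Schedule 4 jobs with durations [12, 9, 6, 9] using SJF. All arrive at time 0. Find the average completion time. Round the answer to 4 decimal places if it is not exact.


SJF order (ascending): [6, 9, 9, 12]
Completion times:
  Job 1: burst=6, C=6
  Job 2: burst=9, C=15
  Job 3: burst=9, C=24
  Job 4: burst=12, C=36
Average completion = 81/4 = 20.25

20.25


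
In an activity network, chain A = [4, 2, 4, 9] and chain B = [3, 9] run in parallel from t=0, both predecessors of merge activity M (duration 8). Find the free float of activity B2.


ES(B2) = sum of predecessors on chain B = 3
EF(B2) = ES + duration = 3 + 9 = 12
Successor of B2 is M. ES(M) = max(sum(A), sum(B)) = max(19, 12) = 19
Free float = ES(successor) - EF(current) = 19 - 12 = 7

7


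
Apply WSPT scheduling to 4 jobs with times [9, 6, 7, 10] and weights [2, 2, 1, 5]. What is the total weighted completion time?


Compute p/w ratios and sort ascending (WSPT): [(10, 5), (6, 2), (9, 2), (7, 1)]
Compute weighted completion times:
  Job (p=10,w=5): C=10, w*C=5*10=50
  Job (p=6,w=2): C=16, w*C=2*16=32
  Job (p=9,w=2): C=25, w*C=2*25=50
  Job (p=7,w=1): C=32, w*C=1*32=32
Total weighted completion time = 164

164


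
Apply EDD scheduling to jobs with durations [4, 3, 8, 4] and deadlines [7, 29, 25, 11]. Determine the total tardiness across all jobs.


Sort by due date (EDD order): [(4, 7), (4, 11), (8, 25), (3, 29)]
Compute completion times and tardiness:
  Job 1: p=4, d=7, C=4, tardiness=max(0,4-7)=0
  Job 2: p=4, d=11, C=8, tardiness=max(0,8-11)=0
  Job 3: p=8, d=25, C=16, tardiness=max(0,16-25)=0
  Job 4: p=3, d=29, C=19, tardiness=max(0,19-29)=0
Total tardiness = 0

0


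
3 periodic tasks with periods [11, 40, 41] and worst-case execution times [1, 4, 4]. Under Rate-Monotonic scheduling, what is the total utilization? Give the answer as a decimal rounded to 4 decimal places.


Compute individual utilizations (exact fractions):
  Task 1: C/T = 1/11 (approx. 0.0909)
  Task 2: C/T = 4/40 = 1/10 (approx. 0.1)
  Task 3: C/T = 4/41 (approx. 0.0976)
Total utilization U = 1/11 + 1/10 + 4/41 = 1301/4510
Rounded to 4 decimal places: U = 0.2885
RM (Liu & Layland) bound for 3 tasks = 0.779763; compare with U = 1301/4510 (approx. 0.288470)
U <= bound, so schedulable by RM sufficient condition.

0.2885


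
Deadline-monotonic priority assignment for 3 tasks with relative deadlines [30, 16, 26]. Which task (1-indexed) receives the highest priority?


Sort tasks by relative deadline (ascending):
  Task 2: deadline = 16
  Task 3: deadline = 26
  Task 1: deadline = 30
Priority order (highest first): [2, 3, 1]
Highest priority task = 2

2


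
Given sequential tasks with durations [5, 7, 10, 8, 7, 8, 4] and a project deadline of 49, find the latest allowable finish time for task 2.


LF(activity 2) = deadline - sum of successor durations
Successors: activities 3 through 7 with durations [10, 8, 7, 8, 4]
Sum of successor durations = 37
LF = 49 - 37 = 12

12


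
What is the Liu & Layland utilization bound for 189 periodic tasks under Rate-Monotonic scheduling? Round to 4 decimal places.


Compute 2^(1/189) = 1.0036741787
Subtract 1: 1.0036741787 - 1 = 0.0036741787
Multiply by n: 189 * 0.0036741787 = 0.6944197743
Round to 4 dp: 0.6944

0.6944


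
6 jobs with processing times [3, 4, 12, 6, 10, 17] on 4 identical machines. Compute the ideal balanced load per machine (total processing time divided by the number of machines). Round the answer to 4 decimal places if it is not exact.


Total processing time = 3 + 4 + 12 + 6 + 10 + 17 = 52
Number of machines = 4
Ideal balanced load = 52 / 4 = 13.0

13.0


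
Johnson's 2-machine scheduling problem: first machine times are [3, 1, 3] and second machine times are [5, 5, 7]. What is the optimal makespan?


Apply Johnson's rule:
  Group 1 (a <= b): [(2, 1, 5), (1, 3, 5), (3, 3, 7)]
  Group 2 (a > b): []
Optimal job order: [2, 1, 3]
Schedule:
  Job 2: M1 done at 1, M2 done at 6
  Job 1: M1 done at 4, M2 done at 11
  Job 3: M1 done at 7, M2 done at 18
Makespan = 18

18


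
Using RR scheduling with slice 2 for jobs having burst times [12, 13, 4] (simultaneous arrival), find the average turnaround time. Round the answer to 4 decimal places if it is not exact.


Time quantum = 2
Execution trace:
  J1 runs 2 units, time = 2
  J2 runs 2 units, time = 4
  J3 runs 2 units, time = 6
  J1 runs 2 units, time = 8
  J2 runs 2 units, time = 10
  J3 runs 2 units, time = 12
  J1 runs 2 units, time = 14
  J2 runs 2 units, time = 16
  J1 runs 2 units, time = 18
  J2 runs 2 units, time = 20
  J1 runs 2 units, time = 22
  J2 runs 2 units, time = 24
  J1 runs 2 units, time = 26
  J2 runs 2 units, time = 28
  J2 runs 1 units, time = 29
Finish times: [26, 29, 12]
Average turnaround = 67/3 = 22.3333

22.3333


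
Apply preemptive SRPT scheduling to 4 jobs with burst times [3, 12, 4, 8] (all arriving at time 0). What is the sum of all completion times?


Since all jobs arrive at t=0, SRPT equals SPT ordering.
SPT order: [3, 4, 8, 12]
Completion times:
  Job 1: p=3, C=3
  Job 2: p=4, C=7
  Job 3: p=8, C=15
  Job 4: p=12, C=27
Total completion time = 3 + 7 + 15 + 27 = 52

52


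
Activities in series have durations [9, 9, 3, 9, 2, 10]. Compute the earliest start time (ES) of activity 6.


Activity 6 starts after activities 1 through 5 complete.
Predecessor durations: [9, 9, 3, 9, 2]
ES = 9 + 9 + 3 + 9 + 2 = 32

32


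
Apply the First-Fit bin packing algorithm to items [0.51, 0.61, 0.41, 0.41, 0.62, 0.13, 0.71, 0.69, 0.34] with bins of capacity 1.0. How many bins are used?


Place items sequentially using First-Fit:
  Item 0.51 -> new Bin 1
  Item 0.61 -> new Bin 2
  Item 0.41 -> Bin 1 (now 0.92)
  Item 0.41 -> new Bin 3
  Item 0.62 -> new Bin 4
  Item 0.13 -> Bin 2 (now 0.74)
  Item 0.71 -> new Bin 5
  Item 0.69 -> new Bin 6
  Item 0.34 -> Bin 3 (now 0.75)
Total bins used = 6

6


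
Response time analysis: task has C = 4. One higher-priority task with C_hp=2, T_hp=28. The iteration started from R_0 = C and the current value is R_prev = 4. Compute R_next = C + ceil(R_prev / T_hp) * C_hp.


R_next = C + ceil(R_prev / T_hp) * C_hp
ceil(4 / 28) = ceil(0.1429) = 1
Interference = 1 * 2 = 2
R_next = 4 + 2 = 6

6


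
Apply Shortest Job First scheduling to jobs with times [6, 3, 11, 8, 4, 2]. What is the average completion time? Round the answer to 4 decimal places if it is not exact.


SJF order (ascending): [2, 3, 4, 6, 8, 11]
Completion times:
  Job 1: burst=2, C=2
  Job 2: burst=3, C=5
  Job 3: burst=4, C=9
  Job 4: burst=6, C=15
  Job 5: burst=8, C=23
  Job 6: burst=11, C=34
Average completion = 88/6 = 14.6667

14.6667


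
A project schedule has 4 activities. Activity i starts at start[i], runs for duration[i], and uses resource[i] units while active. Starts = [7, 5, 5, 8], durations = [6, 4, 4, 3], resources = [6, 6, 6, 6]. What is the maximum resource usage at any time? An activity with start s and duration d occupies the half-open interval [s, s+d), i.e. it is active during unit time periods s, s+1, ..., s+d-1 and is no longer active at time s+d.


Each activity i is active on [start_i, start_i + duration_i).
Compute total resource usage per time slot:
  t=0: active resources = [], total = 0
  t=1: active resources = [], total = 0
  t=2: active resources = [], total = 0
  t=3: active resources = [], total = 0
  t=4: active resources = [], total = 0
  t=5: active resources = [6, 6], total = 12
  t=6: active resources = [6, 6], total = 12
  t=7: active resources = [6, 6, 6], total = 18
  t=8: active resources = [6, 6, 6, 6], total = 24
  t=9: active resources = [6, 6], total = 12
  t=10: active resources = [6, 6], total = 12
  t=11: active resources = [6], total = 6
  t=12: active resources = [6], total = 6
Peak resource demand = 24

24


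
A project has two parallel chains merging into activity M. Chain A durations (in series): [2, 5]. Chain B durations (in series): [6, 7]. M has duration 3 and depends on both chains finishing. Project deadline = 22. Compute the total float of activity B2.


Forward pass: ES(B2) = sum of predecessors on chain B = 6
EF = ES + duration = 6 + 7 = 13
Backward pass: LF(M) = deadline = 22; LS(M) = 22 - 3 = 19
LF(B2) = LS(M) - sum(successors on chain B) = 19 - 0 = 19
LS = LF - duration = 19 - 7 = 12
Total float = LS - ES = 12 - 6 = 6

6


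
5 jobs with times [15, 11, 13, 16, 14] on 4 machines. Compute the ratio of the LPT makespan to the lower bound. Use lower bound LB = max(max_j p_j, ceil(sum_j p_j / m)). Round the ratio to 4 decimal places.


LPT order: [16, 15, 14, 13, 11]
Machine loads after assignment: [16, 15, 14, 24]
LPT makespan = 24
Lower bound = max(max_job, ceil(total/4)) = max(16, 18) = 18
Ratio = 24 / 18 = 1.3333

1.3333


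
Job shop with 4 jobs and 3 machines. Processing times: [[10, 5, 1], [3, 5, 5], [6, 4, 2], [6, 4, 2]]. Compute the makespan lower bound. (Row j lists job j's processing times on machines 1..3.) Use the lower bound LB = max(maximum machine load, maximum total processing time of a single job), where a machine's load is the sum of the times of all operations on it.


Machine loads:
  Machine 1: 10 + 3 + 6 + 6 = 25
  Machine 2: 5 + 5 + 4 + 4 = 18
  Machine 3: 1 + 5 + 2 + 2 = 10
Max machine load = 25
Job totals:
  Job 1: 16
  Job 2: 13
  Job 3: 12
  Job 4: 12
Max job total = 16
Lower bound = max(25, 16) = 25

25


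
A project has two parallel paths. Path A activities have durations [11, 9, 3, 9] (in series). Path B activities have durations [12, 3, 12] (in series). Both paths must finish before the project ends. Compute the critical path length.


Path A total = 11 + 9 + 3 + 9 = 32
Path B total = 12 + 3 + 12 = 27
Critical path = longest path = max(32, 27) = 32

32


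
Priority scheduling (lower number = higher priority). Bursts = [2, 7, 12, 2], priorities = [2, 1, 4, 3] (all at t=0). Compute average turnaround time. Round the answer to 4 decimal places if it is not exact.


Sort by priority (ascending = highest first):
Order: [(1, 7), (2, 2), (3, 2), (4, 12)]
Completion times:
  Priority 1, burst=7, C=7
  Priority 2, burst=2, C=9
  Priority 3, burst=2, C=11
  Priority 4, burst=12, C=23
Average turnaround = 50/4 = 12.5

12.5


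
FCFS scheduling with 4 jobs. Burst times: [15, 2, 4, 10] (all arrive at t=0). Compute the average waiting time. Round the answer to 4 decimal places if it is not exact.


FCFS order (as given): [15, 2, 4, 10]
Waiting times:
  Job 1: wait = 0
  Job 2: wait = 15
  Job 3: wait = 17
  Job 4: wait = 21
Sum of waiting times = 53
Average waiting time = 53/4 = 13.25

13.25


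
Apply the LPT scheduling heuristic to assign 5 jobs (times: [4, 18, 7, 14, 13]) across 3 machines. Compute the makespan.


Sort jobs in decreasing order (LPT): [18, 14, 13, 7, 4]
Assign each job to the least loaded machine:
  Machine 1: jobs [18], load = 18
  Machine 2: jobs [14, 4], load = 18
  Machine 3: jobs [13, 7], load = 20
Makespan = max load = 20

20


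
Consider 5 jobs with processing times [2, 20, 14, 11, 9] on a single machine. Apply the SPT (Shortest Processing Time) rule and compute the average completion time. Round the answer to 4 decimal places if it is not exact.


Sort jobs by processing time (SPT order): [2, 9, 11, 14, 20]
Compute completion times sequentially:
  Job 1: processing = 2, completes at 2
  Job 2: processing = 9, completes at 11
  Job 3: processing = 11, completes at 22
  Job 4: processing = 14, completes at 36
  Job 5: processing = 20, completes at 56
Sum of completion times = 127
Average completion time = 127/5 = 25.4

25.4


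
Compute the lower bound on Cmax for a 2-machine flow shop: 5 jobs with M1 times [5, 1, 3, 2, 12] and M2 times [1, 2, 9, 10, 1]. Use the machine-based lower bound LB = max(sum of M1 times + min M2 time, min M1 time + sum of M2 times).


LB1 = sum(M1 times) + min(M2 times) = 23 + 1 = 24
LB2 = min(M1 times) + sum(M2 times) = 1 + 23 = 24
Lower bound = max(LB1, LB2) = max(24, 24) = 24

24


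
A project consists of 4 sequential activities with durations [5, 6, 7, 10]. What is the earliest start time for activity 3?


Activity 3 starts after activities 1 through 2 complete.
Predecessor durations: [5, 6]
ES = 5 + 6 = 11

11


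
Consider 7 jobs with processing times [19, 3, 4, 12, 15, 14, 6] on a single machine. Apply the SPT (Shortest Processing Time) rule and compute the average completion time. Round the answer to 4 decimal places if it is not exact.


Sort jobs by processing time (SPT order): [3, 4, 6, 12, 14, 15, 19]
Compute completion times sequentially:
  Job 1: processing = 3, completes at 3
  Job 2: processing = 4, completes at 7
  Job 3: processing = 6, completes at 13
  Job 4: processing = 12, completes at 25
  Job 5: processing = 14, completes at 39
  Job 6: processing = 15, completes at 54
  Job 7: processing = 19, completes at 73
Sum of completion times = 214
Average completion time = 214/7 = 30.5714

30.5714


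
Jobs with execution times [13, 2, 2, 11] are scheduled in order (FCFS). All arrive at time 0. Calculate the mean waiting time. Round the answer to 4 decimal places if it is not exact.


FCFS order (as given): [13, 2, 2, 11]
Waiting times:
  Job 1: wait = 0
  Job 2: wait = 13
  Job 3: wait = 15
  Job 4: wait = 17
Sum of waiting times = 45
Average waiting time = 45/4 = 11.25

11.25


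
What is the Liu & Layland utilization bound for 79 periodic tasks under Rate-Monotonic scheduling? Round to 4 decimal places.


Compute 2^(1/79) = 1.0088126194
Subtract 1: 1.0088126194 - 1 = 0.0088126194
Multiply by n: 79 * 0.0088126194 = 0.6961969326
Round to 4 dp: 0.6962

0.6962


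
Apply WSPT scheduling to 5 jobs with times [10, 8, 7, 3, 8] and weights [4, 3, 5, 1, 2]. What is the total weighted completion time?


Compute p/w ratios and sort ascending (WSPT): [(7, 5), (10, 4), (8, 3), (3, 1), (8, 2)]
Compute weighted completion times:
  Job (p=7,w=5): C=7, w*C=5*7=35
  Job (p=10,w=4): C=17, w*C=4*17=68
  Job (p=8,w=3): C=25, w*C=3*25=75
  Job (p=3,w=1): C=28, w*C=1*28=28
  Job (p=8,w=2): C=36, w*C=2*36=72
Total weighted completion time = 278

278


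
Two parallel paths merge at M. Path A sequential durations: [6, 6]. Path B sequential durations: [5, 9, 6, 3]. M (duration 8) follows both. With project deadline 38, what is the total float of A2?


Forward pass: ES(A2) = sum of predecessors on chain A = 6
EF = ES + duration = 6 + 6 = 12
Backward pass: LF(M) = deadline = 38; LS(M) = 38 - 8 = 30
LF(A2) = LS(M) - sum(successors on chain A) = 30 - 0 = 30
LS = LF - duration = 30 - 6 = 24
Total float = LS - ES = 24 - 6 = 18

18


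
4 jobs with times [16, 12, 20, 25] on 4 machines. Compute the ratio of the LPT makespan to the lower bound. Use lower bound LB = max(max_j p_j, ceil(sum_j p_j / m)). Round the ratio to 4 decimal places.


LPT order: [25, 20, 16, 12]
Machine loads after assignment: [25, 20, 16, 12]
LPT makespan = 25
Lower bound = max(max_job, ceil(total/4)) = max(25, 19) = 25
Ratio = 25 / 25 = 1.0

1.0


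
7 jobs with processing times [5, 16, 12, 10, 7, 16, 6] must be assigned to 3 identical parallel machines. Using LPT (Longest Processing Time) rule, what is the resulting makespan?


Sort jobs in decreasing order (LPT): [16, 16, 12, 10, 7, 6, 5]
Assign each job to the least loaded machine:
  Machine 1: jobs [16, 7], load = 23
  Machine 2: jobs [16, 6, 5], load = 27
  Machine 3: jobs [12, 10], load = 22
Makespan = max load = 27

27


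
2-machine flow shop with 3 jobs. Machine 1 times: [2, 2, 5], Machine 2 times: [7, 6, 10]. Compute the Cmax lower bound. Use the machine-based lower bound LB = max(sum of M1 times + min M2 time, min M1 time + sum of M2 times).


LB1 = sum(M1 times) + min(M2 times) = 9 + 6 = 15
LB2 = min(M1 times) + sum(M2 times) = 2 + 23 = 25
Lower bound = max(LB1, LB2) = max(15, 25) = 25

25


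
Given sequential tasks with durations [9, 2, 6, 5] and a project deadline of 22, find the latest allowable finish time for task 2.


LF(activity 2) = deadline - sum of successor durations
Successors: activities 3 through 4 with durations [6, 5]
Sum of successor durations = 11
LF = 22 - 11 = 11

11


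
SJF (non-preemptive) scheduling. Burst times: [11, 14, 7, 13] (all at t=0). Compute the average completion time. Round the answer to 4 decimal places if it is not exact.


SJF order (ascending): [7, 11, 13, 14]
Completion times:
  Job 1: burst=7, C=7
  Job 2: burst=11, C=18
  Job 3: burst=13, C=31
  Job 4: burst=14, C=45
Average completion = 101/4 = 25.25

25.25


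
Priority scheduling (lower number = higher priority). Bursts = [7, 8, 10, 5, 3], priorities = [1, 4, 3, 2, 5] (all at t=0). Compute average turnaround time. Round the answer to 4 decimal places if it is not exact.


Sort by priority (ascending = highest first):
Order: [(1, 7), (2, 5), (3, 10), (4, 8), (5, 3)]
Completion times:
  Priority 1, burst=7, C=7
  Priority 2, burst=5, C=12
  Priority 3, burst=10, C=22
  Priority 4, burst=8, C=30
  Priority 5, burst=3, C=33
Average turnaround = 104/5 = 20.8

20.8


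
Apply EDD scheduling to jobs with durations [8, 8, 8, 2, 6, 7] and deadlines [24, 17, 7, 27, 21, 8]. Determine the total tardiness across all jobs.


Sort by due date (EDD order): [(8, 7), (7, 8), (8, 17), (6, 21), (8, 24), (2, 27)]
Compute completion times and tardiness:
  Job 1: p=8, d=7, C=8, tardiness=max(0,8-7)=1
  Job 2: p=7, d=8, C=15, tardiness=max(0,15-8)=7
  Job 3: p=8, d=17, C=23, tardiness=max(0,23-17)=6
  Job 4: p=6, d=21, C=29, tardiness=max(0,29-21)=8
  Job 5: p=8, d=24, C=37, tardiness=max(0,37-24)=13
  Job 6: p=2, d=27, C=39, tardiness=max(0,39-27)=12
Total tardiness = 47

47


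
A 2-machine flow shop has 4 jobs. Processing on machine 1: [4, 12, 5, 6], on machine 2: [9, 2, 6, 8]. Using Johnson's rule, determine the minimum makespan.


Apply Johnson's rule:
  Group 1 (a <= b): [(1, 4, 9), (3, 5, 6), (4, 6, 8)]
  Group 2 (a > b): [(2, 12, 2)]
Optimal job order: [1, 3, 4, 2]
Schedule:
  Job 1: M1 done at 4, M2 done at 13
  Job 3: M1 done at 9, M2 done at 19
  Job 4: M1 done at 15, M2 done at 27
  Job 2: M1 done at 27, M2 done at 29
Makespan = 29

29


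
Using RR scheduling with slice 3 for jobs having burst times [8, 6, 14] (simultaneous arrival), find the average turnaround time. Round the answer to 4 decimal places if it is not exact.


Time quantum = 3
Execution trace:
  J1 runs 3 units, time = 3
  J2 runs 3 units, time = 6
  J3 runs 3 units, time = 9
  J1 runs 3 units, time = 12
  J2 runs 3 units, time = 15
  J3 runs 3 units, time = 18
  J1 runs 2 units, time = 20
  J3 runs 3 units, time = 23
  J3 runs 3 units, time = 26
  J3 runs 2 units, time = 28
Finish times: [20, 15, 28]
Average turnaround = 63/3 = 21.0

21.0


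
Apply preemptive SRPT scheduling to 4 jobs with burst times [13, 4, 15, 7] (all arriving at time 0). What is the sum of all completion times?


Since all jobs arrive at t=0, SRPT equals SPT ordering.
SPT order: [4, 7, 13, 15]
Completion times:
  Job 1: p=4, C=4
  Job 2: p=7, C=11
  Job 3: p=13, C=24
  Job 4: p=15, C=39
Total completion time = 4 + 11 + 24 + 39 = 78

78


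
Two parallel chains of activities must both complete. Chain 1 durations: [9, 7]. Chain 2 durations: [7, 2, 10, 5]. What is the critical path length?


Path A total = 9 + 7 = 16
Path B total = 7 + 2 + 10 + 5 = 24
Critical path = longest path = max(16, 24) = 24

24


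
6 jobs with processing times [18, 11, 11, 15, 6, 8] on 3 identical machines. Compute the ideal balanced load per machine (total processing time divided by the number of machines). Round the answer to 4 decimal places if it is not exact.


Total processing time = 18 + 11 + 11 + 15 + 6 + 8 = 69
Number of machines = 3
Ideal balanced load = 69 / 3 = 23.0

23.0


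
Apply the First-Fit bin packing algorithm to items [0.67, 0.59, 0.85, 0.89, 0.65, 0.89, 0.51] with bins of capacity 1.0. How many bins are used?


Place items sequentially using First-Fit:
  Item 0.67 -> new Bin 1
  Item 0.59 -> new Bin 2
  Item 0.85 -> new Bin 3
  Item 0.89 -> new Bin 4
  Item 0.65 -> new Bin 5
  Item 0.89 -> new Bin 6
  Item 0.51 -> new Bin 7
Total bins used = 7

7


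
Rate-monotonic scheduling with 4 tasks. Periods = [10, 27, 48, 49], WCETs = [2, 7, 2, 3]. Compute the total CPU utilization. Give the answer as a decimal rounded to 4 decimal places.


Compute individual utilizations (exact fractions):
  Task 1: C/T = 2/10 = 1/5 (approx. 0.2)
  Task 2: C/T = 7/27 (approx. 0.2593)
  Task 3: C/T = 2/48 = 1/24 (approx. 0.0417)
  Task 4: C/T = 3/49 (approx. 0.0612)
Total utilization U = 1/5 + 7/27 + 1/24 + 3/49 = 29749/52920
Rounded to 4 decimal places: U = 0.5622
RM (Liu & Layland) bound for 4 tasks = 0.756828; compare with U = 29749/52920 (approx. 0.562150)
U <= bound, so schedulable by RM sufficient condition.

0.5622


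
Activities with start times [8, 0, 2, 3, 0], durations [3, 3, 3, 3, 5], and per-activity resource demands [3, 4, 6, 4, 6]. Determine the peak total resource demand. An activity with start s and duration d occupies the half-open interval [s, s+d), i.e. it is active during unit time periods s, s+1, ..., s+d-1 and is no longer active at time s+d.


Each activity i is active on [start_i, start_i + duration_i).
Compute total resource usage per time slot:
  t=0: active resources = [4, 6], total = 10
  t=1: active resources = [4, 6], total = 10
  t=2: active resources = [4, 6, 6], total = 16
  t=3: active resources = [6, 4, 6], total = 16
  t=4: active resources = [6, 4, 6], total = 16
  t=5: active resources = [4], total = 4
  t=6: active resources = [], total = 0
  t=7: active resources = [], total = 0
  t=8: active resources = [3], total = 3
  t=9: active resources = [3], total = 3
  t=10: active resources = [3], total = 3
Peak resource demand = 16

16


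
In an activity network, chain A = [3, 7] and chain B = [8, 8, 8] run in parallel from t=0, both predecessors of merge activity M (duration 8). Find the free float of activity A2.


ES(A2) = sum of predecessors on chain A = 3
EF(A2) = ES + duration = 3 + 7 = 10
Successor of A2 is M. ES(M) = max(sum(A), sum(B)) = max(10, 24) = 24
Free float = ES(successor) - EF(current) = 24 - 10 = 14

14


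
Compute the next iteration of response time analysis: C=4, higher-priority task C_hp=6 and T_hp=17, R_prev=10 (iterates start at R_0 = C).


R_next = C + ceil(R_prev / T_hp) * C_hp
ceil(10 / 17) = ceil(0.5882) = 1
Interference = 1 * 6 = 6
R_next = 4 + 6 = 10
R_next = R_prev, so the iteration has converged (response time = 10).

10


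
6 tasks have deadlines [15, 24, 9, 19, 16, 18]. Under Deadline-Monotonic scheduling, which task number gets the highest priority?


Sort tasks by relative deadline (ascending):
  Task 3: deadline = 9
  Task 1: deadline = 15
  Task 5: deadline = 16
  Task 6: deadline = 18
  Task 4: deadline = 19
  Task 2: deadline = 24
Priority order (highest first): [3, 1, 5, 6, 4, 2]
Highest priority task = 3

3


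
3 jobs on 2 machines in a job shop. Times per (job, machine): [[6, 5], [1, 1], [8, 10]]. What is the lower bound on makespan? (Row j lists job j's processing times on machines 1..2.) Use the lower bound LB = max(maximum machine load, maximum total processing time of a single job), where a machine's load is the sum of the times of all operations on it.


Machine loads:
  Machine 1: 6 + 1 + 8 = 15
  Machine 2: 5 + 1 + 10 = 16
Max machine load = 16
Job totals:
  Job 1: 11
  Job 2: 2
  Job 3: 18
Max job total = 18
Lower bound = max(16, 18) = 18

18


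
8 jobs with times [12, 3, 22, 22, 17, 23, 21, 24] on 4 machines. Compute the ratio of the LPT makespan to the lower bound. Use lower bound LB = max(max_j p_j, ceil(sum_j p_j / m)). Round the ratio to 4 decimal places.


LPT order: [24, 23, 22, 22, 21, 17, 12, 3]
Machine loads after assignment: [27, 35, 43, 39]
LPT makespan = 43
Lower bound = max(max_job, ceil(total/4)) = max(24, 36) = 36
Ratio = 43 / 36 = 1.1944

1.1944


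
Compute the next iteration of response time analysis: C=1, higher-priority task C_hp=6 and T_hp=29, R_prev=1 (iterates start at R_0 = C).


R_next = C + ceil(R_prev / T_hp) * C_hp
ceil(1 / 29) = ceil(0.0345) = 1
Interference = 1 * 6 = 6
R_next = 1 + 6 = 7

7
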